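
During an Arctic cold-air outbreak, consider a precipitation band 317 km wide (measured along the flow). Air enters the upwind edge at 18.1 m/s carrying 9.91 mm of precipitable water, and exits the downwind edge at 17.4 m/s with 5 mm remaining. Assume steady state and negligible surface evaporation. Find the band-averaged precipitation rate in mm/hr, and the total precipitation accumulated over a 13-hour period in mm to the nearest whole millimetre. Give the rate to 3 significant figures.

R ≈ 1.05 mm/hr; total ≈ 14 mm

Column moisture flux per unit crosswind length is F = V × PW.
Inflow: F_in = 18.1 × 9.91 = 179.371 mm·m/s
Outflow: F_out = 17.4 × 5 = 87 mm·m/s
Steady-state rate R = (F_in − F_out)/L = (179.371 − 87) / 317000 m = 2.914e-04 mm/s.
R = 2.914e-04 × 3600 = 1.05 mm/hr.
Over 13 h: total = 1.05 × 13 = 13.65 ≈ 14 mm.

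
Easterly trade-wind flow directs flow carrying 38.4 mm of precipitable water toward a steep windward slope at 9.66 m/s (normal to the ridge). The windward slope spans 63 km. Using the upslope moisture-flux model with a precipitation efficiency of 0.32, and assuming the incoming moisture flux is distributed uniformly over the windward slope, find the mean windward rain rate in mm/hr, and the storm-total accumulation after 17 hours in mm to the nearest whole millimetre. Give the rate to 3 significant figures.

Incoming column moisture flux per unit ridge length: F = V × PW = 9.66 × 38.4 = 370.944 mm·m/s.
Spread over the 63 km slope with efficiency ε = 0.32: R = ε·F/W = 0.32 × 370.944 / 63000 m = 1.884e-03 mm/s.
R = 1.884e-03 × 3600 = 6.78 mm/hr.
Over 17 h: total = 6.78 × 17 = 115.26 ≈ 115 mm.

R ≈ 6.78 mm/hr; total ≈ 115 mm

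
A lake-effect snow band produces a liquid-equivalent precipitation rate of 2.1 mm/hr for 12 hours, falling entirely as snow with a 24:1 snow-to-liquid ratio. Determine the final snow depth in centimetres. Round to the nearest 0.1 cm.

Liquid-equivalent depth = 2.1 × 12 = 25.2 mm.
Snow depth = 25.2 mm × 24 = 604.8 mm = 60.5 cm.

snow depth ≈ 60.5 cm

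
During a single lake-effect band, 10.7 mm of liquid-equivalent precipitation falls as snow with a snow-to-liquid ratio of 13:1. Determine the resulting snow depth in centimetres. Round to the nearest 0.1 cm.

Snow depth = liquid × ratio = 10.7 mm × 13 = 139.1 mm = 13.9 cm.

snow depth ≈ 13.9 cm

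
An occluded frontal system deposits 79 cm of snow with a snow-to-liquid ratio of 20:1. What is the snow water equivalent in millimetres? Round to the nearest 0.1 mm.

SWE ≈ 39.5 mm

SWE = snow depth / ratio = 79 cm / 20 = 3.950 cm = 39.5 mm.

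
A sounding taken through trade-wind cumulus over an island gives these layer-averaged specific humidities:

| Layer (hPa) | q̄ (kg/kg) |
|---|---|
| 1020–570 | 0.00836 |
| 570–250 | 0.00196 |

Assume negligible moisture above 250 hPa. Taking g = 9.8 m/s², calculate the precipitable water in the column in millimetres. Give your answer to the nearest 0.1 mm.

PW ≈ 44.8 mm

Precipitable water is the column-integrated vapour mass per unit area: PW = (1/g) Σ q̄ Δp, with q in kg/kg and Δp in Pa (1 kg/m² of water = 1 mm).
Layer 1020–570 hPa: Δp = 450 hPa = 45000 Pa, q̄ = 0.00836 kg/kg → 0.00836 × 45000 / 9.8 = 38.39 mm
Layer 570–250 hPa: Δp = 320 hPa = 32000 Pa, q̄ = 0.00196 kg/kg → 0.00196 × 32000 / 9.8 = 6.40 mm
PW = 38.39 + 6.40 = 44.79 ≈ 44.8 mm.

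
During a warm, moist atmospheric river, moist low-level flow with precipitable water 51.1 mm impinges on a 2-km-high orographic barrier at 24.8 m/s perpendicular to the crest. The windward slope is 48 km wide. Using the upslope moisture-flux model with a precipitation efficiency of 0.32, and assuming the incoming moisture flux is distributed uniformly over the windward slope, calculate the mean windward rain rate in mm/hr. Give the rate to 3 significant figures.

R ≈ 30.4 mm/hr

Incoming column moisture flux per unit ridge length: F = V × PW = 24.8 × 51.1 = 1267.28 mm·m/s.
Spread over the 48 km slope with efficiency ε = 0.32: R = ε·F/W = 0.32 × 1267.28 / 48000 m = 8.449e-03 mm/s.
R = 8.449e-03 × 3600 = 30.4 mm/hr.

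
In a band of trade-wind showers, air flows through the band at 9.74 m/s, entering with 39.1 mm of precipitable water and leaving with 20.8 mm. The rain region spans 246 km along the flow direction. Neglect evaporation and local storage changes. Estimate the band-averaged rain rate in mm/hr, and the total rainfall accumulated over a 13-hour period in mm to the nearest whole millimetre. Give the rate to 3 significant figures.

Column moisture flux per unit crosswind length is F = V × PW.
Inflow: F_in = 9.74 × 39.1 = 380.834 mm·m/s
Outflow: F_out = 9.74 × 20.8 = 202.592 mm·m/s
Steady-state rate R = (F_in − F_out)/L = (380.834 − 202.592) / 246000 m = 7.246e-04 mm/s.
R = 7.246e-04 × 3600 = 2.61 mm/hr.
Over 13 h: total = 2.61 × 13 = 33.93 ≈ 34 mm.

R ≈ 2.61 mm/hr; total ≈ 34 mm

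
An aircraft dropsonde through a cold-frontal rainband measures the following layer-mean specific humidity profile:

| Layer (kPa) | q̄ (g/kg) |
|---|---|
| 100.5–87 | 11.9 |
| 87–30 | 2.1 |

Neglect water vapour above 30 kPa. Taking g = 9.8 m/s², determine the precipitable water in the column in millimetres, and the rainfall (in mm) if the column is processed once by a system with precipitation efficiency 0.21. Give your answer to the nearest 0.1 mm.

PW ≈ 28.6 mm; rainfall ≈ 6.0 mm

Precipitable water is the column-integrated vapour mass per unit area: PW = (1/g) Σ q̄ Δp, with q in kg/kg and Δp in Pa (1 kg/m² of water = 1 mm).
Layer 100.5–87 kPa: Δp = 135 hPa = 13500 Pa, q̄ = 0.0119 kg/kg → 0.0119 × 13500 / 9.8 = 16.39 mm
Layer 87–30 kPa: Δp = 570 hPa = 57000 Pa, q̄ = 0.0021 kg/kg → 0.0021 × 57000 / 9.8 = 12.21 mm
PW = 16.39 + 12.21 = 28.60 ≈ 28.6 mm.
Rainfall = ε × PW = 0.21 × 28.6 = 6.0 mm.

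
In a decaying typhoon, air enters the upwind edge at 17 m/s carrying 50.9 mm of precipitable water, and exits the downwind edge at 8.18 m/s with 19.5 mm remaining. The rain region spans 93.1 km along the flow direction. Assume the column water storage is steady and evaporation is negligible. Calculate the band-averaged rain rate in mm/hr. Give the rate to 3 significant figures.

Column moisture flux per unit crosswind length is F = V × PW.
Inflow: F_in = 17 × 50.9 = 865.3 mm·m/s
Outflow: F_out = 8.18 × 19.5 = 159.51 mm·m/s
Steady-state rate R = (F_in − F_out)/L = (865.3 − 159.51) / 93100 m = 7.581e-03 mm/s.
R = 7.581e-03 × 3600 = 27.3 mm/hr.

R ≈ 27.3 mm/hr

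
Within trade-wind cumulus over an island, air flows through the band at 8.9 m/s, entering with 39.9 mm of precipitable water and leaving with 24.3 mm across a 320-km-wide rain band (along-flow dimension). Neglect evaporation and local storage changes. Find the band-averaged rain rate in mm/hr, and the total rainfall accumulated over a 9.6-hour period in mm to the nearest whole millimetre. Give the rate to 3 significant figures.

R ≈ 1.56 mm/hr; total ≈ 15 mm

Column moisture flux per unit crosswind length is F = V × PW.
Inflow: F_in = 8.9 × 39.9 = 355.11 mm·m/s
Outflow: F_out = 8.9 × 24.3 = 216.27 mm·m/s
Steady-state rate R = (F_in − F_out)/L = (355.11 − 216.27) / 320000 m = 4.339e-04 mm/s.
R = 4.339e-04 × 3600 = 1.56 mm/hr.
Over 9.6 h: total = 1.56 × 9.6 = 14.976 ≈ 15 mm.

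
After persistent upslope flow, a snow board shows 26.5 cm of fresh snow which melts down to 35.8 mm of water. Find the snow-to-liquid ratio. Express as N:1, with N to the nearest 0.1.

ratio ≈ 7.4

Ratio = snow depth / SWE = 265 mm / 35.8 mm = 7.4, i.e. 7.4:1.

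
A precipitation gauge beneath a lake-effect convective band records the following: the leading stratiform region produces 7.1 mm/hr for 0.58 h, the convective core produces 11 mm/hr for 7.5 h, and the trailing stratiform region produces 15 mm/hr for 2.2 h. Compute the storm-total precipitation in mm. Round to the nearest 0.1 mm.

total ≈ 119.6 mm

Total = Σ Rᵢ Δtᵢ = 7.1 × 0.58 + 11 × 7.5 + 15 × 2.2
      = 4.118 + 82.5 + 33 = 119.6 mm.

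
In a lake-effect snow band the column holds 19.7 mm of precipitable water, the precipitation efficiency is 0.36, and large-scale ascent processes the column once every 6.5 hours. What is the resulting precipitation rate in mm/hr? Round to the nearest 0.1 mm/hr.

Each overturning extracts ε × PW = 0.36 × 19.7 = 7.092 mm.
Rate = ε·PW / τ = 7.092 / 6.5 h = 1.1 mm/hr.

R ≈ 1.1 mm/hr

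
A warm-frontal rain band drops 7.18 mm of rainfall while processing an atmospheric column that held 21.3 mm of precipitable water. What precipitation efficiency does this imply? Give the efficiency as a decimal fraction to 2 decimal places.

ε ≈ 0.34

ε = rainfall / PW = 7.18 / 21.3 = 0.34.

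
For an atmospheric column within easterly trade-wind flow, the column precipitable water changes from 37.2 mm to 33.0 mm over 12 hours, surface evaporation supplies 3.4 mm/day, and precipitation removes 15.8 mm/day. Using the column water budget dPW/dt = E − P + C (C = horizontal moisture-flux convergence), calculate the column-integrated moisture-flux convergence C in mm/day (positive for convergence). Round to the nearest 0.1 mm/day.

dPW/dt = (33.0 − 37.2) mm / (12/24 day) = -8.400 mm/day.
C = dPW/dt − E + P = (-8.400) − 3.4 + 15.8 = 4.0 mm/day.

C ≈ 4.0 mm/day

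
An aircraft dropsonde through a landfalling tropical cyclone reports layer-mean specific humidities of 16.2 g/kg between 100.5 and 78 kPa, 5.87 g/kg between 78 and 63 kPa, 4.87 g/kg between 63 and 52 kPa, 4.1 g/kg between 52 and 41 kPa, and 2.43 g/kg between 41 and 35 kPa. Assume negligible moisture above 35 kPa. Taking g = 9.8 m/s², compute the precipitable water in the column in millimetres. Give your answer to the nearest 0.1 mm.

PW ≈ 57.7 mm

Precipitable water is the column-integrated vapour mass per unit area: PW = (1/g) Σ q̄ Δp, with q in kg/kg and Δp in Pa (1 kg/m² of water = 1 mm).
Layer 100.5–78 kPa: Δp = 225 hPa = 22500 Pa, q̄ = 0.0162 kg/kg → 0.0162 × 22500 / 9.8 = 37.19 mm
Layer 78–63 kPa: Δp = 150 hPa = 15000 Pa, q̄ = 0.00587 kg/kg → 0.00587 × 15000 / 9.8 = 8.98 mm
Layer 63–52 kPa: Δp = 110 hPa = 11000 Pa, q̄ = 0.00487 kg/kg → 0.00487 × 11000 / 9.8 = 5.47 mm
Layer 52–41 kPa: Δp = 110 hPa = 11000 Pa, q̄ = 0.0041 kg/kg → 0.0041 × 11000 / 9.8 = 4.60 mm
Layer 41–35 kPa: Δp = 60 hPa = 6000 Pa, q̄ = 0.00243 kg/kg → 0.00243 × 6000 / 9.8 = 1.49 mm
PW = 37.19 + 8.98 + 5.47 + 4.60 + 1.49 = 57.73 ≈ 57.7 mm.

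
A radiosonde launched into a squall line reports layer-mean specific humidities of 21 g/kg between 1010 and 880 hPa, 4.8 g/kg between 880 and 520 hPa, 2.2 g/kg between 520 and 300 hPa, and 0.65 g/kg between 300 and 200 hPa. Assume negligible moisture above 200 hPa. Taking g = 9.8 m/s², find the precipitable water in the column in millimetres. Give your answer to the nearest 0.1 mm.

PW ≈ 51.1 mm

Precipitable water is the column-integrated vapour mass per unit area: PW = (1/g) Σ q̄ Δp, with q in kg/kg and Δp in Pa (1 kg/m² of water = 1 mm).
Layer 1010–880 hPa: Δp = 130 hPa = 13000 Pa, q̄ = 0.021 kg/kg → 0.021 × 13000 / 9.8 = 27.86 mm
Layer 880–520 hPa: Δp = 360 hPa = 36000 Pa, q̄ = 0.0048 kg/kg → 0.0048 × 36000 / 9.8 = 17.63 mm
Layer 520–300 hPa: Δp = 220 hPa = 22000 Pa, q̄ = 0.0022 kg/kg → 0.0022 × 22000 / 9.8 = 4.94 mm
Layer 300–200 hPa: Δp = 100 hPa = 10000 Pa, q̄ = 0.00065 kg/kg → 0.00065 × 10000 / 9.8 = 0.66 mm
PW = 27.86 + 17.63 + 4.94 + 0.66 = 51.09 ≈ 51.1 mm.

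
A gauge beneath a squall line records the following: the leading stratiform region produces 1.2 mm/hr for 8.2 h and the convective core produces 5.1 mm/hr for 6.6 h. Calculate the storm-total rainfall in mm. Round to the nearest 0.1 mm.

Total = Σ Rᵢ Δtᵢ = 1.2 × 8.2 + 5.1 × 6.6
      = 9.84 + 33.66 = 43.5 mm.

total ≈ 43.5 mm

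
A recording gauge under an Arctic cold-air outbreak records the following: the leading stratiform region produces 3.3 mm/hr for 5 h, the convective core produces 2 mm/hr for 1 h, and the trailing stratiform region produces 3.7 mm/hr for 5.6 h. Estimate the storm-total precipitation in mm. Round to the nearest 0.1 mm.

Total = Σ Rᵢ Δtᵢ = 3.3 × 5 + 2 × 1 + 3.7 × 5.6
      = 16.5 + 2 + 20.72 = 39.2 mm.

total ≈ 39.2 mm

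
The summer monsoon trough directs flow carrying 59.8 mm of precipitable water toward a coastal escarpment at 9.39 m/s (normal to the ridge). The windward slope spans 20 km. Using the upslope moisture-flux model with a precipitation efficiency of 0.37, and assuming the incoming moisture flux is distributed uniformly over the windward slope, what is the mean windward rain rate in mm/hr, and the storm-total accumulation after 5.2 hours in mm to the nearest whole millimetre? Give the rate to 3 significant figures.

R ≈ 37.4 mm/hr; total ≈ 194 mm

Incoming column moisture flux per unit ridge length: F = V × PW = 9.39 × 59.8 = 561.522 mm·m/s.
Spread over the 20 km slope with efficiency ε = 0.37: R = ε·F/W = 0.37 × 561.522 / 20000 m = 1.039e-02 mm/s.
R = 1.039e-02 × 3600 = 37.4 mm/hr.
Over 5.2 h: total = 37.4 × 5.2 = 194.48 ≈ 194 mm.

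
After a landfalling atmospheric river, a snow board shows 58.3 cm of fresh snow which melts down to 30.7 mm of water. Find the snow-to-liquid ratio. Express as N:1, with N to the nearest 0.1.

ratio ≈ 19.0

Ratio = snow depth / SWE = 583 mm / 30.7 mm = 19.0, i.e. 19.0:1.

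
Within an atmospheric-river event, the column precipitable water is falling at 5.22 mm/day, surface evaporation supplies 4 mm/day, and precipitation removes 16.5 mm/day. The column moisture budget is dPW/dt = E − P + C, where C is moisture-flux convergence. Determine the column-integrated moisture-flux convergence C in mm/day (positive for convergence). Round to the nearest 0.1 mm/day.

C ≈ 7.3 mm/day

dPW/dt = -5.22 mm/day.
C = dPW/dt − E + P = (-5.22) − 4 + 16.5 = 7.3 mm/day.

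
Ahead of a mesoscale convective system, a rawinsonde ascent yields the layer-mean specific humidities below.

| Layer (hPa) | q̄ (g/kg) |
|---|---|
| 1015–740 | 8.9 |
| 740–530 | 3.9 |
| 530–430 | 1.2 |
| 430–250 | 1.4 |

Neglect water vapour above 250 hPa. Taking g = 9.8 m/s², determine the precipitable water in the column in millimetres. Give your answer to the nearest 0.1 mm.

PW ≈ 37.1 mm

Precipitable water is the column-integrated vapour mass per unit area: PW = (1/g) Σ q̄ Δp, with q in kg/kg and Δp in Pa (1 kg/m² of water = 1 mm).
Layer 1015–740 hPa: Δp = 275 hPa = 27500 Pa, q̄ = 0.0089 kg/kg → 0.0089 × 27500 / 9.8 = 24.97 mm
Layer 740–530 hPa: Δp = 210 hPa = 21000 Pa, q̄ = 0.0039 kg/kg → 0.0039 × 21000 / 9.8 = 8.36 mm
Layer 530–430 hPa: Δp = 100 hPa = 10000 Pa, q̄ = 0.0012 kg/kg → 0.0012 × 10000 / 9.8 = 1.22 mm
Layer 430–250 hPa: Δp = 180 hPa = 18000 Pa, q̄ = 0.0014 kg/kg → 0.0014 × 18000 / 9.8 = 2.57 mm
PW = 24.97 + 8.36 + 1.22 + 2.57 = 37.12 ≈ 37.1 mm.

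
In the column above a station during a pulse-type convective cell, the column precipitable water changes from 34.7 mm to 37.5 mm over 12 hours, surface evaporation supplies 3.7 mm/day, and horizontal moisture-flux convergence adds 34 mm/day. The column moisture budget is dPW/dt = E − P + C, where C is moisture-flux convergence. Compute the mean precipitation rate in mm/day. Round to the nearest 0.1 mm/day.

dPW/dt = (37.5 − 34.7) mm / (12/24 day) = +5.600 mm/day.
P = E + C − dPW/dt = 3.7 + (34) − (+5.600) = 32.1 mm/day.

P ≈ 32.1 mm/day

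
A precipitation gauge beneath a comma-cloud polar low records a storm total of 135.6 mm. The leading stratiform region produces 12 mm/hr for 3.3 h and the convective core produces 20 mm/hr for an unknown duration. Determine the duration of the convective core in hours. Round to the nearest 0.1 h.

duration ≈ 4.8 h

Known phases: 12 × 3.3 = 39.6 mm.
Remaining depth = 135.6 − 39.6 = 96 mm.
Duration = 96 / 20 = 4.8 h.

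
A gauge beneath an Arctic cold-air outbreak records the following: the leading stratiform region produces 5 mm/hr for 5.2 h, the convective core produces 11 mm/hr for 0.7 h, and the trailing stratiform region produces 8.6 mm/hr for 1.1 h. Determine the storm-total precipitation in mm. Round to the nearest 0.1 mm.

total ≈ 43.2 mm

Total = Σ Rᵢ Δtᵢ = 5 × 5.2 + 11 × 0.7 + 8.6 × 1.1
      = 26 + 7.7 + 9.46 = 43.2 mm.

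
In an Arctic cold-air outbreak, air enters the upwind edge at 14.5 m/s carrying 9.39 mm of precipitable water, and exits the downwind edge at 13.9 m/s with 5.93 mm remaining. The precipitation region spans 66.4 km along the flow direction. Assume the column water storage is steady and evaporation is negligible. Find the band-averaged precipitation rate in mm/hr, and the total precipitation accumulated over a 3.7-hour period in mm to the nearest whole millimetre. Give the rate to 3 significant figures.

Column moisture flux per unit crosswind length is F = V × PW.
Inflow: F_in = 14.5 × 9.39 = 136.155 mm·m/s
Outflow: F_out = 13.9 × 5.93 = 82.427 mm·m/s
Steady-state rate R = (F_in − F_out)/L = (136.155 − 82.427) / 66400 m = 8.092e-04 mm/s.
R = 8.092e-04 × 3600 = 2.91 mm/hr.
Over 3.7 h: total = 2.91 × 3.7 = 10.767 ≈ 11 mm.

R ≈ 2.91 mm/hr; total ≈ 11 mm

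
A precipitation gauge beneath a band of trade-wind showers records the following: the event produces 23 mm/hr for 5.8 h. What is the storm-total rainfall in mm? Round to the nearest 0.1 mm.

total ≈ 133.4 mm

Total = Σ Rᵢ Δtᵢ = 23 × 5.8
      = 133.4 = 133.4 mm.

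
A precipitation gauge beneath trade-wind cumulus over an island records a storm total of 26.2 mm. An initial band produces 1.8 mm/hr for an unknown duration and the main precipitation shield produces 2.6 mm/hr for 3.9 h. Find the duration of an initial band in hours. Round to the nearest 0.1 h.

Known phases: 2.6 × 3.9 = 10.14 mm.
Remaining depth = 26.2 − 10.14 = 16.06 mm.
Duration = 16.06 / 1.8 = 8.9 h.

duration ≈ 8.9 h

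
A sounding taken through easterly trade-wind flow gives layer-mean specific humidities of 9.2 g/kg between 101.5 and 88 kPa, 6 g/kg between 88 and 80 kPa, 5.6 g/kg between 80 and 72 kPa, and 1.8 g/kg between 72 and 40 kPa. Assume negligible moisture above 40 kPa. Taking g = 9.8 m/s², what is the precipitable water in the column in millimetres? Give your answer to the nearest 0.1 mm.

PW ≈ 28.0 mm

Precipitable water is the column-integrated vapour mass per unit area: PW = (1/g) Σ q̄ Δp, with q in kg/kg and Δp in Pa (1 kg/m² of water = 1 mm).
Layer 101.5–88 kPa: Δp = 135 hPa = 13500 Pa, q̄ = 0.0092 kg/kg → 0.0092 × 13500 / 9.8 = 12.67 mm
Layer 88–80 kPa: Δp = 80 hPa = 8000 Pa, q̄ = 0.006 kg/kg → 0.006 × 8000 / 9.8 = 4.90 mm
Layer 80–72 kPa: Δp = 80 hPa = 8000 Pa, q̄ = 0.0056 kg/kg → 0.0056 × 8000 / 9.8 = 4.57 mm
Layer 72–40 kPa: Δp = 320 hPa = 32000 Pa, q̄ = 0.0018 kg/kg → 0.0018 × 32000 / 9.8 = 5.88 mm
PW = 12.67 + 4.90 + 4.57 + 5.88 = 28.02 ≈ 28.0 mm.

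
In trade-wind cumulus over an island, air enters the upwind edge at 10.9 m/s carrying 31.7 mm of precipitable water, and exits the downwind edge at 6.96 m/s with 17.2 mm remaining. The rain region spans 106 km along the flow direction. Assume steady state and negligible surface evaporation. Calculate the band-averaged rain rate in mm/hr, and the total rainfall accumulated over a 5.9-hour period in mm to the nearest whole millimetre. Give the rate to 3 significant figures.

Column moisture flux per unit crosswind length is F = V × PW.
Inflow: F_in = 10.9 × 31.7 = 345.53 mm·m/s
Outflow: F_out = 6.96 × 17.2 = 119.712 mm·m/s
Steady-state rate R = (F_in − F_out)/L = (345.53 − 119.712) / 106000 m = 2.130e-03 mm/s.
R = 2.130e-03 × 3600 = 7.67 mm/hr.
Over 5.9 h: total = 7.67 × 5.9 = 45.253 ≈ 45 mm.

R ≈ 7.67 mm/hr; total ≈ 45 mm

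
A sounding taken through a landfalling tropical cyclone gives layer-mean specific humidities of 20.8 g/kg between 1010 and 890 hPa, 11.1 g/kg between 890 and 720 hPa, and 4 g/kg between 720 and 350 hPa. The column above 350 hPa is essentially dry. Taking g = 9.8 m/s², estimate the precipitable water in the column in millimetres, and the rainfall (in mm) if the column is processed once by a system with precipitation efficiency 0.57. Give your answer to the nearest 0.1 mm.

Precipitable water is the column-integrated vapour mass per unit area: PW = (1/g) Σ q̄ Δp, with q in kg/kg and Δp in Pa (1 kg/m² of water = 1 mm).
Layer 1010–890 hPa: Δp = 120 hPa = 12000 Pa, q̄ = 0.0208 kg/kg → 0.0208 × 12000 / 9.8 = 25.47 mm
Layer 890–720 hPa: Δp = 170 hPa = 17000 Pa, q̄ = 0.0111 kg/kg → 0.0111 × 17000 / 9.8 = 19.26 mm
Layer 720–350 hPa: Δp = 370 hPa = 37000 Pa, q̄ = 0.004 kg/kg → 0.004 × 37000 / 9.8 = 15.10 mm
PW = 25.47 + 19.26 + 15.10 = 59.83 ≈ 59.8 mm.
Rainfall = ε × PW = 0.57 × 59.8 = 34.1 mm.

PW ≈ 59.8 mm; rainfall ≈ 34.1 mm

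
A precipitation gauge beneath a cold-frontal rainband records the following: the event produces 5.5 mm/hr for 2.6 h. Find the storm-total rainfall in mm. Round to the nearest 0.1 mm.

Total = Σ Rᵢ Δtᵢ = 5.5 × 2.6
      = 14.3 = 14.3 mm.

total ≈ 14.3 mm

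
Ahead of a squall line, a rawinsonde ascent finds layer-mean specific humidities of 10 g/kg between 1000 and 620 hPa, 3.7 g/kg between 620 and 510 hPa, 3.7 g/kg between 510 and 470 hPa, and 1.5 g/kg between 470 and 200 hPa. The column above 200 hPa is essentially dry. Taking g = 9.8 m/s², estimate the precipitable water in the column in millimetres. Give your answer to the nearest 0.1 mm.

Precipitable water is the column-integrated vapour mass per unit area: PW = (1/g) Σ q̄ Δp, with q in kg/kg and Δp in Pa (1 kg/m² of water = 1 mm).
Layer 1000–620 hPa: Δp = 380 hPa = 38000 Pa, q̄ = 0.01 kg/kg → 0.01 × 38000 / 9.8 = 38.78 mm
Layer 620–510 hPa: Δp = 110 hPa = 11000 Pa, q̄ = 0.0037 kg/kg → 0.0037 × 11000 / 9.8 = 4.15 mm
Layer 510–470 hPa: Δp = 40 hPa = 4000 Pa, q̄ = 0.0037 kg/kg → 0.0037 × 4000 / 9.8 = 1.51 mm
Layer 470–200 hPa: Δp = 270 hPa = 27000 Pa, q̄ = 0.0015 kg/kg → 0.0015 × 27000 / 9.8 = 4.13 mm
PW = 38.78 + 4.15 + 1.51 + 4.13 = 48.57 ≈ 48.6 mm.

PW ≈ 48.6 mm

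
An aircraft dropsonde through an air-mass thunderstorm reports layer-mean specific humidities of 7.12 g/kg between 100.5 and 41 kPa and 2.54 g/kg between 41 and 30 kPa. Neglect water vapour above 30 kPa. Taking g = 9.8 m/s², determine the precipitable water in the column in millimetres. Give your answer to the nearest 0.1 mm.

Precipitable water is the column-integrated vapour mass per unit area: PW = (1/g) Σ q̄ Δp, with q in kg/kg and Δp in Pa (1 kg/m² of water = 1 mm).
Layer 100.5–41 kPa: Δp = 595 hPa = 59500 Pa, q̄ = 0.00712 kg/kg → 0.00712 × 59500 / 9.8 = 43.23 mm
Layer 41–30 kPa: Δp = 110 hPa = 11000 Pa, q̄ = 0.00254 kg/kg → 0.00254 × 11000 / 9.8 = 2.85 mm
PW = 43.23 + 2.85 = 46.08 ≈ 46.1 mm.

PW ≈ 46.1 mm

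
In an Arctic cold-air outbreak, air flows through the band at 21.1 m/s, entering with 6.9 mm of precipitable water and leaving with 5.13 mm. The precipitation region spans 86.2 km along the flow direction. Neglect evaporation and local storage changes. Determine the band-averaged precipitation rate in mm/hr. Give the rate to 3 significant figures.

Column moisture flux per unit crosswind length is F = V × PW.
Inflow: F_in = 21.1 × 6.9 = 145.59 mm·m/s
Outflow: F_out = 21.1 × 5.13 = 108.243 mm·m/s
Steady-state rate R = (F_in − F_out)/L = (145.59 − 108.243) / 86200 m = 4.333e-04 mm/s.
R = 4.333e-04 × 3600 = 1.56 mm/hr.

R ≈ 1.56 mm/hr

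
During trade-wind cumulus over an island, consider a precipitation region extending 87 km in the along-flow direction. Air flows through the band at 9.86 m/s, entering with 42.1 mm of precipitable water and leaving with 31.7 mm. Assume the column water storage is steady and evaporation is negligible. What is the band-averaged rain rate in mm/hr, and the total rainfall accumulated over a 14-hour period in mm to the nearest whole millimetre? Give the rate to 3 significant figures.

R ≈ 4.24 mm/hr; total ≈ 59 mm

Column moisture flux per unit crosswind length is F = V × PW.
Inflow: F_in = 9.86 × 42.1 = 415.106 mm·m/s
Outflow: F_out = 9.86 × 31.7 = 312.562 mm·m/s
Steady-state rate R = (F_in − F_out)/L = (415.106 − 312.562) / 87000 m = 1.179e-03 mm/s.
R = 1.179e-03 × 3600 = 4.24 mm/hr.
Over 14 h: total = 4.24 × 14 = 59.36 ≈ 59 mm.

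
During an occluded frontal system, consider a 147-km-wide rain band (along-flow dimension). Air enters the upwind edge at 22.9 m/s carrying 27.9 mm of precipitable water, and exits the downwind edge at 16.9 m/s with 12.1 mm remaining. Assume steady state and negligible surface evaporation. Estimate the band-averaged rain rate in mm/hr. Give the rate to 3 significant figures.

R ≈ 10.6 mm/hr

Column moisture flux per unit crosswind length is F = V × PW.
Inflow: F_in = 22.9 × 27.9 = 638.91 mm·m/s
Outflow: F_out = 16.9 × 12.1 = 204.49 mm·m/s
Steady-state rate R = (F_in − F_out)/L = (638.91 − 204.49) / 147000 m = 2.955e-03 mm/s.
R = 2.955e-03 × 3600 = 10.6 mm/hr.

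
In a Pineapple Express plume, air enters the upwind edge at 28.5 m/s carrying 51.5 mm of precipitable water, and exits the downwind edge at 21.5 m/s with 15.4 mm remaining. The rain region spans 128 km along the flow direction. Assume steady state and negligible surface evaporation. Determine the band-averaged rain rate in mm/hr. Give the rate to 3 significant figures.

R ≈ 32.0 mm/hr

Column moisture flux per unit crosswind length is F = V × PW.
Inflow: F_in = 28.5 × 51.5 = 1467.75 mm·m/s
Outflow: F_out = 21.5 × 15.4 = 331.1 mm·m/s
Steady-state rate R = (F_in − F_out)/L = (1467.75 − 331.1) / 128000 m = 8.880e-03 mm/s.
R = 8.880e-03 × 3600 = 32.0 mm/hr.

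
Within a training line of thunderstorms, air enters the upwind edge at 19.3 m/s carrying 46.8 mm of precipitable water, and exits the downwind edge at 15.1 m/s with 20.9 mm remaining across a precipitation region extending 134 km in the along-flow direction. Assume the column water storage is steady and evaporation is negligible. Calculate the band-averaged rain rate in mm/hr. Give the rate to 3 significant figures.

Column moisture flux per unit crosswind length is F = V × PW.
Inflow: F_in = 19.3 × 46.8 = 903.24 mm·m/s
Outflow: F_out = 15.1 × 20.9 = 315.59 mm·m/s
Steady-state rate R = (F_in − F_out)/L = (903.24 − 315.59) / 134000 m = 4.385e-03 mm/s.
R = 4.385e-03 × 3600 = 15.8 mm/hr.

R ≈ 15.8 mm/hr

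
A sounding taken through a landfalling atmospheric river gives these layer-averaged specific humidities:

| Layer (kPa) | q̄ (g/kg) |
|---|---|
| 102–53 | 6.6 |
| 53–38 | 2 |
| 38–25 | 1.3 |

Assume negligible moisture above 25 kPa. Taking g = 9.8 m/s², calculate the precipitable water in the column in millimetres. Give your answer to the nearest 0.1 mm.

Precipitable water is the column-integrated vapour mass per unit area: PW = (1/g) Σ q̄ Δp, with q in kg/kg and Δp in Pa (1 kg/m² of water = 1 mm).
Layer 102–53 kPa: Δp = 490 hPa = 49000 Pa, q̄ = 0.0066 kg/kg → 0.0066 × 49000 / 9.8 = 33.00 mm
Layer 53–38 kPa: Δp = 150 hPa = 15000 Pa, q̄ = 0.002 kg/kg → 0.002 × 15000 / 9.8 = 3.06 mm
Layer 38–25 kPa: Δp = 130 hPa = 13000 Pa, q̄ = 0.0013 kg/kg → 0.0013 × 13000 / 9.8 = 1.72 mm
PW = 33.00 + 3.06 + 1.72 = 37.78 ≈ 37.8 mm.

PW ≈ 37.8 mm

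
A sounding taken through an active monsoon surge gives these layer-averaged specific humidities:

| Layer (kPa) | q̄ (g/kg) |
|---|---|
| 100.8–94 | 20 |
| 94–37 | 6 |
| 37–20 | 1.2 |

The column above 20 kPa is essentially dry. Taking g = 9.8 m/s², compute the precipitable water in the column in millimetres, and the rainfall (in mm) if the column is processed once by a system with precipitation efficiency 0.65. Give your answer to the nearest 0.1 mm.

Precipitable water is the column-integrated vapour mass per unit area: PW = (1/g) Σ q̄ Δp, with q in kg/kg and Δp in Pa (1 kg/m² of water = 1 mm).
Layer 100.8–94 kPa: Δp = 68 hPa = 6800 Pa, q̄ = 0.02 kg/kg → 0.02 × 6800 / 9.8 = 13.88 mm
Layer 94–37 kPa: Δp = 570 hPa = 57000 Pa, q̄ = 0.006 kg/kg → 0.006 × 57000 / 9.8 = 34.90 mm
Layer 37–20 kPa: Δp = 170 hPa = 17000 Pa, q̄ = 0.0012 kg/kg → 0.0012 × 17000 / 9.8 = 2.08 mm
PW = 13.88 + 34.90 + 2.08 = 50.86 ≈ 50.9 mm.
Rainfall = ε × PW = 0.65 × 50.9 = 33.1 mm.

PW ≈ 50.9 mm; rainfall ≈ 33.1 mm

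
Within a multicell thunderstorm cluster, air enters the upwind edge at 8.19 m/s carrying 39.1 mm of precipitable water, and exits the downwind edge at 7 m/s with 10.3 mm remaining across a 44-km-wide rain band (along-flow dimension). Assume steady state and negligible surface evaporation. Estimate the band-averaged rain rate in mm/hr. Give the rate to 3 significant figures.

Column moisture flux per unit crosswind length is F = V × PW.
Inflow: F_in = 8.19 × 39.1 = 320.229 mm·m/s
Outflow: F_out = 7 × 10.3 = 72.1 mm·m/s
Steady-state rate R = (F_in − F_out)/L = (320.229 − 72.1) / 44000 m = 5.639e-03 mm/s.
R = 5.639e-03 × 3600 = 20.3 mm/hr.

R ≈ 20.3 mm/hr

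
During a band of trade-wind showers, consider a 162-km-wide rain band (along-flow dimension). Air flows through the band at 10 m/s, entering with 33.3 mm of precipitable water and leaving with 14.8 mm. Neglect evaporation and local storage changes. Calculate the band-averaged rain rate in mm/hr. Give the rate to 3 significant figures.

R ≈ 4.11 mm/hr

Column moisture flux per unit crosswind length is F = V × PW.
Inflow: F_in = 10 × 33.3 = 333 mm·m/s
Outflow: F_out = 10 × 14.8 = 148 mm·m/s
Steady-state rate R = (F_in − F_out)/L = (333 − 148) / 162000 m = 1.142e-03 mm/s.
R = 1.142e-03 × 3600 = 4.11 mm/hr.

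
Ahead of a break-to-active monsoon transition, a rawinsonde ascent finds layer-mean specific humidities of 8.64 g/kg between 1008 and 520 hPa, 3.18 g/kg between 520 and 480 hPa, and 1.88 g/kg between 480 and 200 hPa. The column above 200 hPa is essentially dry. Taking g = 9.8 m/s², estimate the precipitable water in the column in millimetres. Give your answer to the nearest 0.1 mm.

PW ≈ 49.7 mm

Precipitable water is the column-integrated vapour mass per unit area: PW = (1/g) Σ q̄ Δp, with q in kg/kg and Δp in Pa (1 kg/m² of water = 1 mm).
Layer 1008–520 hPa: Δp = 488 hPa = 48800 Pa, q̄ = 0.00864 kg/kg → 0.00864 × 48800 / 9.8 = 43.02 mm
Layer 520–480 hPa: Δp = 40 hPa = 4000 Pa, q̄ = 0.00318 kg/kg → 0.00318 × 4000 / 9.8 = 1.30 mm
Layer 480–200 hPa: Δp = 280 hPa = 28000 Pa, q̄ = 0.00188 kg/kg → 0.00188 × 28000 / 9.8 = 5.37 mm
PW = 43.02 + 1.30 + 5.37 = 49.69 ≈ 49.7 mm.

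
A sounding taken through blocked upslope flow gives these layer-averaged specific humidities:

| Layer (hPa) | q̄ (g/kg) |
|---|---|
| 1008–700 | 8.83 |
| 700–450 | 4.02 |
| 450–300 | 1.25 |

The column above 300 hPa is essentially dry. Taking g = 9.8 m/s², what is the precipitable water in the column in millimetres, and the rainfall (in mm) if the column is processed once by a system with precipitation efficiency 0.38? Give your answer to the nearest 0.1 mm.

Precipitable water is the column-integrated vapour mass per unit area: PW = (1/g) Σ q̄ Δp, with q in kg/kg and Δp in Pa (1 kg/m² of water = 1 mm).
Layer 1008–700 hPa: Δp = 308 hPa = 30800 Pa, q̄ = 0.00883 kg/kg → 0.00883 × 30800 / 9.8 = 27.75 mm
Layer 700–450 hPa: Δp = 250 hPa = 25000 Pa, q̄ = 0.00402 kg/kg → 0.00402 × 25000 / 9.8 = 10.26 mm
Layer 450–300 hPa: Δp = 150 hPa = 15000 Pa, q̄ = 0.00125 kg/kg → 0.00125 × 15000 / 9.8 = 1.91 mm
PW = 27.75 + 10.26 + 1.91 = 39.92 ≈ 39.9 mm.
Rainfall = ε × PW = 0.38 × 39.9 = 15.2 mm.

PW ≈ 39.9 mm; rainfall ≈ 15.2 mm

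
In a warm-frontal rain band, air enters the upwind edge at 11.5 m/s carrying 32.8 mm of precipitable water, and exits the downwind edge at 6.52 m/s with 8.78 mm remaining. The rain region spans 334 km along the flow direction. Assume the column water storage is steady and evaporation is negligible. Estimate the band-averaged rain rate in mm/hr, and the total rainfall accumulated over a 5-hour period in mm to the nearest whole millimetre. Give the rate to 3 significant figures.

R ≈ 3.45 mm/hr; total ≈ 17 mm

Column moisture flux per unit crosswind length is F = V × PW.
Inflow: F_in = 11.5 × 32.8 = 377.2 mm·m/s
Outflow: F_out = 6.52 × 8.78 = 57.2456 mm·m/s
Steady-state rate R = (F_in − F_out)/L = (377.2 − 57.2456) / 334000 m = 9.579e-04 mm/s.
R = 9.579e-04 × 3600 = 3.45 mm/hr.
Over 5 h: total = 3.45 × 5 = 17.25 ≈ 17 mm.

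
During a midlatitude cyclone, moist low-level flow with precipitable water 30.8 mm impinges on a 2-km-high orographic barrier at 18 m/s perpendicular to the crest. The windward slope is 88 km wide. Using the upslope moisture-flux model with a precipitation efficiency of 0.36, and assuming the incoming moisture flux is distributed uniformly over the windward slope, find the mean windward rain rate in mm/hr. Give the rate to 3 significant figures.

Incoming column moisture flux per unit ridge length: F = V × PW = 18 × 30.8 = 554.4 mm·m/s.
Spread over the 88 km slope with efficiency ε = 0.36: R = ε·F/W = 0.36 × 554.4 / 88000 m = 2.268e-03 mm/s.
R = 2.268e-03 × 3600 = 8.16 mm/hr.

R ≈ 8.16 mm/hr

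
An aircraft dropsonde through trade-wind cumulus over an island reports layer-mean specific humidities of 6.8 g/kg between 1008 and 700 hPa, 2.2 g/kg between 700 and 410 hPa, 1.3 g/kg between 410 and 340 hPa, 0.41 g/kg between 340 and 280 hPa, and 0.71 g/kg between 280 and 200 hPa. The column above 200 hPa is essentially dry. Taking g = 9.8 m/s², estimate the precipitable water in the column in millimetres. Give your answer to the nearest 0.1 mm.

PW ≈ 29.6 mm

Precipitable water is the column-integrated vapour mass per unit area: PW = (1/g) Σ q̄ Δp, with q in kg/kg and Δp in Pa (1 kg/m² of water = 1 mm).
Layer 1008–700 hPa: Δp = 308 hPa = 30800 Pa, q̄ = 0.0068 kg/kg → 0.0068 × 30800 / 9.8 = 21.37 mm
Layer 700–410 hPa: Δp = 290 hPa = 29000 Pa, q̄ = 0.0022 kg/kg → 0.0022 × 29000 / 9.8 = 6.51 mm
Layer 410–340 hPa: Δp = 70 hPa = 7000 Pa, q̄ = 0.0013 kg/kg → 0.0013 × 7000 / 9.8 = 0.93 mm
Layer 340–280 hPa: Δp = 60 hPa = 6000 Pa, q̄ = 0.00041 kg/kg → 0.00041 × 6000 / 9.8 = 0.25 mm
Layer 280–200 hPa: Δp = 80 hPa = 8000 Pa, q̄ = 0.00071 kg/kg → 0.00071 × 8000 / 9.8 = 0.58 mm
PW = 21.37 + 6.51 + 0.93 + 0.25 + 0.58 = 29.64 ≈ 29.6 mm.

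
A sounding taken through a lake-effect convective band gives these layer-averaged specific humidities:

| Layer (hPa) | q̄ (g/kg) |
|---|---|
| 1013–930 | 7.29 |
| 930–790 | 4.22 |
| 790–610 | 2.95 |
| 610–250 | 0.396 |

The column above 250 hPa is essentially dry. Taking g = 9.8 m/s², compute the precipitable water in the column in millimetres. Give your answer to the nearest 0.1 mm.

Precipitable water is the column-integrated vapour mass per unit area: PW = (1/g) Σ q̄ Δp, with q in kg/kg and Δp in Pa (1 kg/m² of water = 1 mm).
Layer 1013–930 hPa: Δp = 83 hPa = 8300 Pa, q̄ = 0.00729 kg/kg → 0.00729 × 8300 / 9.8 = 6.17 mm
Layer 930–790 hPa: Δp = 140 hPa = 14000 Pa, q̄ = 0.00422 kg/kg → 0.00422 × 14000 / 9.8 = 6.03 mm
Layer 790–610 hPa: Δp = 180 hPa = 18000 Pa, q̄ = 0.00295 kg/kg → 0.00295 × 18000 / 9.8 = 5.42 mm
Layer 610–250 hPa: Δp = 360 hPa = 36000 Pa, q̄ = 0.000396 kg/kg → 0.000396 × 36000 / 9.8 = 1.45 mm
PW = 6.17 + 6.03 + 5.42 + 1.45 = 19.07 ≈ 19.1 mm.

PW ≈ 19.1 mm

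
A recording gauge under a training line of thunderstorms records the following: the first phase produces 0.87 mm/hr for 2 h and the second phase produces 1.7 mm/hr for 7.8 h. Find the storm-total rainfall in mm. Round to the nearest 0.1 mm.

total ≈ 15.0 mm

Total = Σ Rᵢ Δtᵢ = 0.87 × 2 + 1.7 × 7.8
      = 1.74 + 13.26 = 15.0 mm.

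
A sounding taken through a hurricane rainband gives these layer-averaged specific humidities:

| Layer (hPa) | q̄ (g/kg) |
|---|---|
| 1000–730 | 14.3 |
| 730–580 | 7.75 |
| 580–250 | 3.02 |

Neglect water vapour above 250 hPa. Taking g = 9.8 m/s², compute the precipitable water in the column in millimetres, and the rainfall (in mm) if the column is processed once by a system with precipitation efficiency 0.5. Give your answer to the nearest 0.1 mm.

PW ≈ 61.4 mm; rainfall ≈ 30.7 mm

Precipitable water is the column-integrated vapour mass per unit area: PW = (1/g) Σ q̄ Δp, with q in kg/kg and Δp in Pa (1 kg/m² of water = 1 mm).
Layer 1000–730 hPa: Δp = 270 hPa = 27000 Pa, q̄ = 0.0143 kg/kg → 0.0143 × 27000 / 9.8 = 39.40 mm
Layer 730–580 hPa: Δp = 150 hPa = 15000 Pa, q̄ = 0.00775 kg/kg → 0.00775 × 15000 / 9.8 = 11.86 mm
Layer 580–250 hPa: Δp = 330 hPa = 33000 Pa, q̄ = 0.00302 kg/kg → 0.00302 × 33000 / 9.8 = 10.17 mm
PW = 39.40 + 11.86 + 10.17 = 61.43 ≈ 61.4 mm.
Rainfall = ε × PW = 0.5 × 61.4 = 30.7 mm.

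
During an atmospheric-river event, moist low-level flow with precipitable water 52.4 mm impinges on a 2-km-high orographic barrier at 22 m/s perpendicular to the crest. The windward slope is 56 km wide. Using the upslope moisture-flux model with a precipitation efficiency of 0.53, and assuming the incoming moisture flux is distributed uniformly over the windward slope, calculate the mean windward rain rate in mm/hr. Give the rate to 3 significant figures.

Incoming column moisture flux per unit ridge length: F = V × PW = 22 × 52.4 = 1152.8 mm·m/s.
Spread over the 56 km slope with efficiency ε = 0.53: R = ε·F/W = 0.53 × 1152.8 / 56000 m = 1.091e-02 mm/s.
R = 1.091e-02 × 3600 = 39.3 mm/hr.

R ≈ 39.3 mm/hr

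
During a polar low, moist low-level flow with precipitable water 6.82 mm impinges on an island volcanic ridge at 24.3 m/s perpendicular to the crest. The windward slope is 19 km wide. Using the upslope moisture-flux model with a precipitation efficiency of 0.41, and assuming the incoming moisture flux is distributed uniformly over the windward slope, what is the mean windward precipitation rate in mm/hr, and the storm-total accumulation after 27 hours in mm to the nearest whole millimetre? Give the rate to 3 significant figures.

R ≈ 12.9 mm/hr; total ≈ 348 mm

Incoming column moisture flux per unit ridge length: F = V × PW = 24.3 × 6.82 = 165.726 mm·m/s.
Spread over the 19 km slope with efficiency ε = 0.41: R = ε·F/W = 0.41 × 165.726 / 19000 m = 3.576e-03 mm/s.
R = 3.576e-03 × 3600 = 12.9 mm/hr.
Over 27 h: total = 12.9 × 27 = 348.3 ≈ 348 mm.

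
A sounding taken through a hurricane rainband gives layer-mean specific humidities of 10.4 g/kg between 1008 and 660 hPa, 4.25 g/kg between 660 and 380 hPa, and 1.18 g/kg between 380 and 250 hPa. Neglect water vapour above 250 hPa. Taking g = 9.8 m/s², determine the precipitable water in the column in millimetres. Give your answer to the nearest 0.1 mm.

PW ≈ 50.6 mm

Precipitable water is the column-integrated vapour mass per unit area: PW = (1/g) Σ q̄ Δp, with q in kg/kg and Δp in Pa (1 kg/m² of water = 1 mm).
Layer 1008–660 hPa: Δp = 348 hPa = 34800 Pa, q̄ = 0.0104 kg/kg → 0.0104 × 34800 / 9.8 = 36.93 mm
Layer 660–380 hPa: Δp = 280 hPa = 28000 Pa, q̄ = 0.00425 kg/kg → 0.00425 × 28000 / 9.8 = 12.14 mm
Layer 380–250 hPa: Δp = 130 hPa = 13000 Pa, q̄ = 0.00118 kg/kg → 0.00118 × 13000 / 9.8 = 1.57 mm
PW = 36.93 + 12.14 + 1.57 = 50.64 ≈ 50.6 mm.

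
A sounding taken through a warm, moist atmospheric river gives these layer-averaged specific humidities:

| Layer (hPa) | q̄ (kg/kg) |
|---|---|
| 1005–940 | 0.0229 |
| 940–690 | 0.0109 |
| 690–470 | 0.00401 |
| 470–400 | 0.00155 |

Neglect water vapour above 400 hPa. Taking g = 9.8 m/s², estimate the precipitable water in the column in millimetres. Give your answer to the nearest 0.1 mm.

Precipitable water is the column-integrated vapour mass per unit area: PW = (1/g) Σ q̄ Δp, with q in kg/kg and Δp in Pa (1 kg/m² of water = 1 mm).
Layer 1005–940 hPa: Δp = 65 hPa = 6500 Pa, q̄ = 0.0229 kg/kg → 0.0229 × 6500 / 9.8 = 15.19 mm
Layer 940–690 hPa: Δp = 250 hPa = 25000 Pa, q̄ = 0.0109 kg/kg → 0.0109 × 25000 / 9.8 = 27.81 mm
Layer 690–470 hPa: Δp = 220 hPa = 22000 Pa, q̄ = 0.00401 kg/kg → 0.00401 × 22000 / 9.8 = 9.00 mm
Layer 470–400 hPa: Δp = 70 hPa = 7000 Pa, q̄ = 0.00155 kg/kg → 0.00155 × 7000 / 9.8 = 1.11 mm
PW = 15.19 + 27.81 + 9.00 + 1.11 = 53.11 ≈ 53.1 mm.

PW ≈ 53.1 mm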